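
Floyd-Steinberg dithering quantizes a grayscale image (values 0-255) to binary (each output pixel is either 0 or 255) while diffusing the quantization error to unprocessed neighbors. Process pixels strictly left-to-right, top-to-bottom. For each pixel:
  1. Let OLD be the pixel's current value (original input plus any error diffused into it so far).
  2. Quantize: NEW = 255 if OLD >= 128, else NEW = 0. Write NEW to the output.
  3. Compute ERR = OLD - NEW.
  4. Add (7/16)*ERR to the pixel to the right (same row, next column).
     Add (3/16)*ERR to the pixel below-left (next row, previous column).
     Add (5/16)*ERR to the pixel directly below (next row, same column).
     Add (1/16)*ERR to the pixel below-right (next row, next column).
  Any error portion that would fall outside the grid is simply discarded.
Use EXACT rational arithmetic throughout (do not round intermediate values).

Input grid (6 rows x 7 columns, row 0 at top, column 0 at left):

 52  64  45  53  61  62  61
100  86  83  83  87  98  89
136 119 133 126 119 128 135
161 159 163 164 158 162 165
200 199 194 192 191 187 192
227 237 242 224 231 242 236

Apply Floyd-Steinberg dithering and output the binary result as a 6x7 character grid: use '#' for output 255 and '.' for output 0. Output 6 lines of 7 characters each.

(0,0): OLD=52 → NEW=0, ERR=52
(0,1): OLD=347/4 → NEW=0, ERR=347/4
(0,2): OLD=5309/64 → NEW=0, ERR=5309/64
(0,3): OLD=91435/1024 → NEW=0, ERR=91435/1024
(0,4): OLD=1639469/16384 → NEW=0, ERR=1639469/16384
(0,5): OLD=27729211/262144 → NEW=0, ERR=27729211/262144
(0,6): OLD=449957021/4194304 → NEW=0, ERR=449957021/4194304
(1,0): OLD=8481/64 → NEW=255, ERR=-7839/64
(1,1): OLD=40103/512 → NEW=0, ERR=40103/512
(1,2): OLD=2709171/16384 → NEW=255, ERR=-1468749/16384
(1,3): OLD=6267255/65536 → NEW=0, ERR=6267255/65536
(1,4): OLD=778140101/4194304 → NEW=255, ERR=-291407419/4194304
(1,5): OLD=4262364373/33554432 → NEW=0, ERR=4262364373/33554432
(1,6): OLD=99165681627/536870912 → NEW=255, ERR=-37736400933/536870912
(2,0): OLD=920861/8192 → NEW=0, ERR=920861/8192
(2,1): OLD=44090639/262144 → NEW=255, ERR=-22756081/262144
(2,2): OLD=376789741/4194304 → NEW=0, ERR=376789741/4194304
(2,3): OLD=5924272325/33554432 → NEW=255, ERR=-2632107835/33554432
(2,4): OLD=24901257301/268435456 → NEW=0, ERR=24901257301/268435456
(2,5): OLD=1638609027399/8589934592 → NEW=255, ERR=-551824293561/8589934592
(2,6): OLD=12763741868641/137438953472 → NEW=0, ERR=12763741868641/137438953472
(3,0): OLD=754352461/4194304 → NEW=255, ERR=-315195059/4194304
(3,1): OLD=4122653769/33554432 → NEW=0, ERR=4122653769/33554432
(3,2): OLD=60315511403/268435456 → NEW=255, ERR=-8135529877/268435456
(3,3): OLD=160239982333/1073741824 → NEW=255, ERR=-113564182787/1073741824
(3,4): OLD=17010669094221/137438953472 → NEW=0, ERR=17010669094221/137438953472
(3,5): OLD=241105588459063/1099511627776 → NEW=255, ERR=-39269876623817/1099511627776
(3,6): OLD=3067737726131753/17592186044416 → NEW=255, ERR=-1418269715194327/17592186044416
(4,0): OLD=107134341347/536870912 → NEW=255, ERR=-29767741213/536870912
(4,1): OLD=1741676950023/8589934592 → NEW=255, ERR=-448756370937/8589934592
(4,2): OLD=20550036574665/137438953472 → NEW=255, ERR=-14496896560695/137438953472
(4,3): OLD=147459864071539/1099511627776 → NEW=255, ERR=-132915601011341/1099511627776
(4,4): OLD=1438012869063785/8796093022208 → NEW=255, ERR=-804990851599255/8796093022208
(4,5): OLD=36146915091075049/281474976710656 → NEW=255, ERR=-35629203970142231/281474976710656
(4,6): OLD=491772035032896303/4503599627370496 → NEW=0, ERR=491772035032896303/4503599627370496
(5,0): OLD=27470954028293/137438953472 → NEW=255, ERR=-7575979107067/137438953472
(5,1): OLD=190562458354391/1099511627776 → NEW=255, ERR=-89813006728489/1099511627776
(5,2): OLD=1296277247353745/8796093022208 → NEW=255, ERR=-946726473309295/8796093022208
(5,3): OLD=8119357051646261/70368744177664 → NEW=0, ERR=8119357051646261/70368744177664
(5,4): OLD=997960969343469095/4503599627370496 → NEW=255, ERR=-150456935636007385/4503599627370496
(5,5): OLD=7298781839597500343/36028797018963968 → NEW=255, ERR=-1888561400238311497/36028797018963968
(5,6): OLD=137935151035077409241/576460752303423488 → NEW=255, ERR=-9062340802295580199/576460752303423488
Row 0: .......
Row 1: #.#.#.#
Row 2: .#.#.#.
Row 3: #.##.##
Row 4: ######.
Row 5: ###.###

Answer: .......
#.#.#.#
.#.#.#.
#.##.##
######.
###.###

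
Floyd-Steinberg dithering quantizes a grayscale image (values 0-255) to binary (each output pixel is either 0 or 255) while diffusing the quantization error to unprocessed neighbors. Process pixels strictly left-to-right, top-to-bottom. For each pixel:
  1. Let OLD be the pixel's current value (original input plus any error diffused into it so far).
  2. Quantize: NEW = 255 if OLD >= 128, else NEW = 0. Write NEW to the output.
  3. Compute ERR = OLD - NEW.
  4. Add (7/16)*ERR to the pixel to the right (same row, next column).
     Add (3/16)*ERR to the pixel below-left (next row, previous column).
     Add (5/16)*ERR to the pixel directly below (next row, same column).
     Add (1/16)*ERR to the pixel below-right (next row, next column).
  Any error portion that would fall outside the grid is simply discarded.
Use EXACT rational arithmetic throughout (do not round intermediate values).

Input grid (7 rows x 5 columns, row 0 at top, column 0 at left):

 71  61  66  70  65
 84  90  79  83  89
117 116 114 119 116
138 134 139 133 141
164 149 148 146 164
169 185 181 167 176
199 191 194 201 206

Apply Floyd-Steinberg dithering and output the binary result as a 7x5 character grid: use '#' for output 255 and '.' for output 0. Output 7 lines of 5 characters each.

Answer: .....
.#.#.
#.#.#
.#.#.
#.###
##.#.
#####

Derivation:
(0,0): OLD=71 → NEW=0, ERR=71
(0,1): OLD=1473/16 → NEW=0, ERR=1473/16
(0,2): OLD=27207/256 → NEW=0, ERR=27207/256
(0,3): OLD=477169/4096 → NEW=0, ERR=477169/4096
(0,4): OLD=7600023/65536 → NEW=0, ERR=7600023/65536
(1,0): OLD=31603/256 → NEW=0, ERR=31603/256
(1,1): OLD=403749/2048 → NEW=255, ERR=-118491/2048
(1,2): OLD=7503625/65536 → NEW=0, ERR=7503625/65536
(1,3): OLD=51873941/262144 → NEW=255, ERR=-14972779/262144
(1,4): OLD=451022879/4194304 → NEW=0, ERR=451022879/4194304
(2,0): OLD=4742503/32768 → NEW=255, ERR=-3613337/32768
(2,1): OLD=82690781/1048576 → NEW=0, ERR=82690781/1048576
(2,2): OLD=2851387351/16777216 → NEW=255, ERR=-1426802729/16777216
(2,3): OLD=24498113429/268435456 → NEW=0, ERR=24498113429/268435456
(2,4): OLD=798698195923/4294967296 → NEW=255, ERR=-296518464557/4294967296
(3,0): OLD=1985194231/16777216 → NEW=0, ERR=1985194231/16777216
(3,1): OLD=25175768235/134217728 → NEW=255, ERR=-9049752405/134217728
(3,2): OLD=450822882377/4294967296 → NEW=0, ERR=450822882377/4294967296
(3,3): OLD=1625060345569/8589934592 → NEW=255, ERR=-565372975391/8589934592
(3,4): OLD=13240036595973/137438953472 → NEW=0, ERR=13240036595973/137438953472
(4,0): OLD=404445830297/2147483648 → NEW=255, ERR=-143162499943/2147483648
(4,1): OLD=8647645019929/68719476736 → NEW=0, ERR=8647645019929/68719476736
(4,2): OLD=241124641999767/1099511627776 → NEW=255, ERR=-39250823083113/1099511627776
(4,3): OLD=2365036232844569/17592186044416 → NEW=255, ERR=-2120971208481511/17592186044416
(4,4): OLD=38630837288998959/281474976710656 → NEW=255, ERR=-33145281772218321/281474976710656
(5,0): OLD=188854400163051/1099511627776 → NEW=255, ERR=-91521064919829/1099511627776
(5,1): OLD=1557333448076161/8796093022208 → NEW=255, ERR=-685670272586879/8796093022208
(5,2): OLD=34058404621420681/281474976710656 → NEW=0, ERR=34058404621420681/281474976710656
(5,3): OLD=177837054354091207/1125899906842624 → NEW=255, ERR=-109267421890777913/1125899906842624
(5,4): OLD=1607014391646200669/18014398509481984 → NEW=0, ERR=1607014391646200669/18014398509481984
(6,0): OLD=22288906768156475/140737488355328 → NEW=255, ERR=-13599152762452165/140737488355328
(6,1): OLD=638837967784319605/4503599627370496 → NEW=255, ERR=-509579937195156875/4503599627370496
(6,2): OLD=11474513810451758935/72057594037927936 → NEW=255, ERR=-6900172669219864745/72057594037927936
(6,3): OLD=176473563019226359165/1152921504606846976 → NEW=255, ERR=-117521420655519619715/1152921504606846976
(6,4): OLD=3379734099906157926059/18446744073709551616 → NEW=255, ERR=-1324185638889777736021/18446744073709551616
Row 0: .....
Row 1: .#.#.
Row 2: #.#.#
Row 3: .#.#.
Row 4: #.###
Row 5: ##.#.
Row 6: #####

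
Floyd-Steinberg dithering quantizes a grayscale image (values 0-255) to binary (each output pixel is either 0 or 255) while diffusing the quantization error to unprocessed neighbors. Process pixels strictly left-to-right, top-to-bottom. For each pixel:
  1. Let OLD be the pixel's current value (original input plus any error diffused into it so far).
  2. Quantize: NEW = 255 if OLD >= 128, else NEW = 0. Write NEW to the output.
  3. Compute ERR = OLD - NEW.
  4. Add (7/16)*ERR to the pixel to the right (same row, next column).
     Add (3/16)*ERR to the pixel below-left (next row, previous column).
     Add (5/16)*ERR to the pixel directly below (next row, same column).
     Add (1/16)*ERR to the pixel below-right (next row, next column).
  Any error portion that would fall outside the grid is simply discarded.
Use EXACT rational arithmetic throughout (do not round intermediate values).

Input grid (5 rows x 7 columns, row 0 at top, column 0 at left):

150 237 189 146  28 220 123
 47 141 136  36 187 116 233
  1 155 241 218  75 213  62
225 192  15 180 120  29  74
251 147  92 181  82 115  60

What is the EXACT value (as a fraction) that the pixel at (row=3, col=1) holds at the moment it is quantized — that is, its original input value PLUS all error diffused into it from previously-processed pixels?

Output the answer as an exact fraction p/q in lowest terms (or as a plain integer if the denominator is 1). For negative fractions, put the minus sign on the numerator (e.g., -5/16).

Answer: 18864058219/134217728

Derivation:
(0,0): OLD=150 → NEW=255, ERR=-105
(0,1): OLD=3057/16 → NEW=255, ERR=-1023/16
(0,2): OLD=41223/256 → NEW=255, ERR=-24057/256
(0,3): OLD=429617/4096 → NEW=0, ERR=429617/4096
(0,4): OLD=4842327/65536 → NEW=0, ERR=4842327/65536
(0,5): OLD=264583009/1048576 → NEW=255, ERR=-2803871/1048576
(0,6): OLD=2043970471/16777216 → NEW=0, ERR=2043970471/16777216
(1,0): OLD=563/256 → NEW=0, ERR=563/256
(1,1): OLD=200293/2048 → NEW=0, ERR=200293/2048
(1,2): OLD=10819401/65536 → NEW=255, ERR=-5892279/65536
(1,3): OLD=9810133/262144 → NEW=0, ERR=9810133/262144
(1,4): OLD=3900979615/16777216 → NEW=255, ERR=-377210465/16777216
(1,5): OLD=17822638543/134217728 → NEW=255, ERR=-16402882097/134217728
(1,6): OLD=466943438657/2147483648 → NEW=255, ERR=-80664891583/2147483648
(2,0): OLD=656167/32768 → NEW=0, ERR=656167/32768
(2,1): OLD=186229789/1048576 → NEW=255, ERR=-81157091/1048576
(2,2): OLD=3224098711/16777216 → NEW=255, ERR=-1054091369/16777216
(2,3): OLD=25819738783/134217728 → NEW=255, ERR=-8405781857/134217728
(2,4): OLD=21473261903/1073741824 → NEW=0, ERR=21473261903/1073741824
(2,5): OLD=6016741756997/34359738368 → NEW=255, ERR=-2744991526843/34359738368
(2,6): OLD=4217590629683/549755813888 → NEW=0, ERR=4217590629683/549755813888
(3,0): OLD=3636389047/16777216 → NEW=255, ERR=-641801033/16777216
(3,1): OLD=18864058219/134217728 → NEW=255, ERR=-15361462421/134217728
Target (3,1): original=192, with diffused error = 18864058219/134217728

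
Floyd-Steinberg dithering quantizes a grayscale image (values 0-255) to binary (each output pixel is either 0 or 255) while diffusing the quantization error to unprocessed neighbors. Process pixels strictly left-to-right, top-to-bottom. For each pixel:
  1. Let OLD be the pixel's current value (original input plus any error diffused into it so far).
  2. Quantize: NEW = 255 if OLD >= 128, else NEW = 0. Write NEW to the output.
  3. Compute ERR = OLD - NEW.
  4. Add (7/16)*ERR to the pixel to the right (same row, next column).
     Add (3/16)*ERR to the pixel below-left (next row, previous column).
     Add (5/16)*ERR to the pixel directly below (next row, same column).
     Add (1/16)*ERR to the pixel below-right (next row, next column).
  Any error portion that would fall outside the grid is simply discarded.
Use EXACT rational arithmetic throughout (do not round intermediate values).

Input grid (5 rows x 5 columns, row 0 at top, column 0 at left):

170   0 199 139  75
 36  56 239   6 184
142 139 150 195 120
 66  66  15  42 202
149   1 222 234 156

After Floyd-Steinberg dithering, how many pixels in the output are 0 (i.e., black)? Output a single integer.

(0,0): OLD=170 → NEW=255, ERR=-85
(0,1): OLD=-595/16 → NEW=0, ERR=-595/16
(0,2): OLD=46779/256 → NEW=255, ERR=-18501/256
(0,3): OLD=439837/4096 → NEW=0, ERR=439837/4096
(0,4): OLD=7994059/65536 → NEW=0, ERR=7994059/65536
(1,0): OLD=631/256 → NEW=0, ERR=631/256
(1,1): OLD=54465/2048 → NEW=0, ERR=54465/2048
(1,2): OLD=16112725/65536 → NEW=255, ERR=-598955/65536
(1,3): OLD=14132913/262144 → NEW=0, ERR=14132913/262144
(1,4): OLD=1058713075/4194304 → NEW=255, ERR=-10834445/4194304
(2,0): OLD=4841691/32768 → NEW=255, ERR=-3514149/32768
(2,1): OLD=103633049/1048576 → NEW=0, ERR=103633049/1048576
(2,2): OLD=3391578379/16777216 → NEW=255, ERR=-886611701/16777216
(2,3): OLD=50377818353/268435456 → NEW=255, ERR=-18073222927/268435456
(2,4): OLD=399888595543/4294967296 → NEW=0, ERR=399888595543/4294967296
(3,0): OLD=855931563/16777216 → NEW=0, ERR=855931563/16777216
(3,1): OLD=13769912783/134217728 → NEW=0, ERR=13769912783/134217728
(3,2): OLD=158584744085/4294967296 → NEW=0, ERR=158584744085/4294967296
(3,3): OLD=440393323565/8589934592 → NEW=0, ERR=440393323565/8589934592
(3,4): OLD=34265964688065/137438953472 → NEW=255, ERR=-780968447295/137438953472
(4,0): OLD=395522064421/2147483648 → NEW=255, ERR=-152086265819/2147483648
(4,1): OLD=837570512933/68719476736 → NEW=0, ERR=837570512933/68719476736
(4,2): OLD=280260989594059/1099511627776 → NEW=255, ERR=-114475488821/1099511627776
(4,3): OLD=4419476384803877/17592186044416 → NEW=255, ERR=-66531056522203/17592186044416
(4,4): OLD=43846484691599235/281474976710656 → NEW=255, ERR=-27929634369618045/281474976710656
Output grid:
  Row 0: #.#..  (3 black, running=3)
  Row 1: ..#.#  (3 black, running=6)
  Row 2: #.##.  (2 black, running=8)
  Row 3: ....#  (4 black, running=12)
  Row 4: #.###  (1 black, running=13)

Answer: 13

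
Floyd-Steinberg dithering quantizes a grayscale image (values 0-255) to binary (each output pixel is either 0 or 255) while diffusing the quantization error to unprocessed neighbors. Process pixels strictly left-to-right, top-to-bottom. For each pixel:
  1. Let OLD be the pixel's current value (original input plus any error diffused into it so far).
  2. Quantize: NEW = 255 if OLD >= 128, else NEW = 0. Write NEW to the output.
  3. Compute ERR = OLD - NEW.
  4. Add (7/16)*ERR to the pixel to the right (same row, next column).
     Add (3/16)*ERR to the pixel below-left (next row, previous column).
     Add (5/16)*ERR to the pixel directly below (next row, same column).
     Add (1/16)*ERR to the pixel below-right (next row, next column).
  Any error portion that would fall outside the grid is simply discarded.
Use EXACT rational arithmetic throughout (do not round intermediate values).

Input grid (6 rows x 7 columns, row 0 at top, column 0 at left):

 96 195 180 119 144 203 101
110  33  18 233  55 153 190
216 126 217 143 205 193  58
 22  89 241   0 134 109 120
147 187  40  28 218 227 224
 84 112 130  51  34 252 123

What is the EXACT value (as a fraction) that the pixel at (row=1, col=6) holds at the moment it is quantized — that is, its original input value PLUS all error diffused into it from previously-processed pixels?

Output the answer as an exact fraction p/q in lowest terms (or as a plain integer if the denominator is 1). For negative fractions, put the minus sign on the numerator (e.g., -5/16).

Answer: 10340471799/67108864

Derivation:
(0,0): OLD=96 → NEW=0, ERR=96
(0,1): OLD=237 → NEW=255, ERR=-18
(0,2): OLD=1377/8 → NEW=255, ERR=-663/8
(0,3): OLD=10591/128 → NEW=0, ERR=10591/128
(0,4): OLD=369049/2048 → NEW=255, ERR=-153191/2048
(0,5): OLD=5579567/32768 → NEW=255, ERR=-2776273/32768
(0,6): OLD=33519177/524288 → NEW=0, ERR=33519177/524288
(1,0): OLD=1093/8 → NEW=255, ERR=-947/8
(1,1): OLD=-2173/64 → NEW=0, ERR=-2173/64
(1,2): OLD=-17129/2048 → NEW=0, ERR=-17129/2048
(1,3): OLD=1933255/8192 → NEW=255, ERR=-155705/8192
(1,4): OLD=6603297/524288 → NEW=0, ERR=6603297/524288
(1,5): OLD=584459449/4194304 → NEW=255, ERR=-485088071/4194304
(1,6): OLD=10340471799/67108864 → NEW=255, ERR=-6772288521/67108864
Target (1,6): original=190, with diffused error = 10340471799/67108864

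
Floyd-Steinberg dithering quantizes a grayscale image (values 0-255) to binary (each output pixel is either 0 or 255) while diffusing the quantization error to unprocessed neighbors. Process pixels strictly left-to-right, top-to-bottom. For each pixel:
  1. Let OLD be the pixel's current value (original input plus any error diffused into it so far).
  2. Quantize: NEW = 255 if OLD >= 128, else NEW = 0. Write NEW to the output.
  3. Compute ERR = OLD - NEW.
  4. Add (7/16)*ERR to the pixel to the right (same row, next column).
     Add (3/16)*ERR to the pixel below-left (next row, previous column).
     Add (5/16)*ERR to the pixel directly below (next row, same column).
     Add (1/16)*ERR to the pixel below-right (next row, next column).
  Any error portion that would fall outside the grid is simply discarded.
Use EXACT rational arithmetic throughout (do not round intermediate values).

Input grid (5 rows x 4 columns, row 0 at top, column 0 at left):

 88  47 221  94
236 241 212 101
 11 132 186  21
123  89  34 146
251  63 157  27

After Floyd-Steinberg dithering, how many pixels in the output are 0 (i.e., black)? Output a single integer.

Answer: 10

Derivation:
(0,0): OLD=88 → NEW=0, ERR=88
(0,1): OLD=171/2 → NEW=0, ERR=171/2
(0,2): OLD=8269/32 → NEW=255, ERR=109/32
(0,3): OLD=48891/512 → NEW=0, ERR=48891/512
(1,0): OLD=8945/32 → NEW=255, ERR=785/32
(1,1): OLD=72855/256 → NEW=255, ERR=7575/256
(1,2): OLD=2041923/8192 → NEW=255, ERR=-47037/8192
(1,3): OLD=16848197/131072 → NEW=255, ERR=-16575163/131072
(2,0): OLD=99181/4096 → NEW=0, ERR=99181/4096
(2,1): OLD=19961887/131072 → NEW=255, ERR=-13461473/131072
(2,2): OLD=30778739/262144 → NEW=0, ERR=30778739/262144
(2,3): OLD=136274743/4194304 → NEW=0, ERR=136274743/4194304
(3,0): OLD=233434237/2097152 → NEW=0, ERR=233434237/2097152
(3,1): OLD=4332936675/33554432 → NEW=255, ERR=-4223443485/33554432
(3,2): OLD=8212356317/536870912 → NEW=0, ERR=8212356317/536870912
(3,3): OLD=1461867637643/8589934592 → NEW=255, ERR=-728565683317/8589934592
(4,0): OLD=140759007417/536870912 → NEW=255, ERR=3856924857/536870912
(4,1): OLD=157342554059/4294967296 → NEW=0, ERR=157342554059/4294967296
(4,2): OLD=21170801375179/137438953472 → NEW=255, ERR=-13876131760181/137438953472
(4,3): OLD=-93942185869571/2199023255552 → NEW=0, ERR=-93942185869571/2199023255552
Output grid:
  Row 0: ..#.  (3 black, running=3)
  Row 1: ####  (0 black, running=3)
  Row 2: .#..  (3 black, running=6)
  Row 3: .#.#  (2 black, running=8)
  Row 4: #.#.  (2 black, running=10)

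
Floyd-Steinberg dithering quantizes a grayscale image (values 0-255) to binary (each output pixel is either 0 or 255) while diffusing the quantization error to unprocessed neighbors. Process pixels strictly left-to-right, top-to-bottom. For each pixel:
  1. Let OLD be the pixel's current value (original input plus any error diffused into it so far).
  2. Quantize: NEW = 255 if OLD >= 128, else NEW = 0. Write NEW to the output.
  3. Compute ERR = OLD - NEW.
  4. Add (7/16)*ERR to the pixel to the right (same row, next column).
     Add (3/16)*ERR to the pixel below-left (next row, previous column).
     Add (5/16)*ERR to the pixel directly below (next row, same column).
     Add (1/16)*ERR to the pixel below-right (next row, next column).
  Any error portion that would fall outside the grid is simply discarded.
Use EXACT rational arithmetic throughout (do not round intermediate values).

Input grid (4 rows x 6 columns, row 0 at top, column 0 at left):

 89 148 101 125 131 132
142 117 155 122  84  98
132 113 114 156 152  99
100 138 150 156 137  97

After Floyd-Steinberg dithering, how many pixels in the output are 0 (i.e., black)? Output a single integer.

(0,0): OLD=89 → NEW=0, ERR=89
(0,1): OLD=2991/16 → NEW=255, ERR=-1089/16
(0,2): OLD=18233/256 → NEW=0, ERR=18233/256
(0,3): OLD=639631/4096 → NEW=255, ERR=-404849/4096
(0,4): OLD=5751273/65536 → NEW=0, ERR=5751273/65536
(0,5): OLD=178670943/1048576 → NEW=255, ERR=-88715937/1048576
(1,0): OLD=40205/256 → NEW=255, ERR=-25075/256
(1,1): OLD=147035/2048 → NEW=0, ERR=147035/2048
(1,2): OLD=12181879/65536 → NEW=255, ERR=-4529801/65536
(1,3): OLD=21437803/262144 → NEW=0, ERR=21437803/262144
(1,4): OLD=2099857313/16777216 → NEW=0, ERR=2099857313/16777216
(1,5): OLD=35380726807/268435456 → NEW=255, ERR=-33070314473/268435456
(2,0): OLD=3763481/32768 → NEW=0, ERR=3763481/32768
(2,1): OLD=174694819/1048576 → NEW=255, ERR=-92692061/1048576
(2,2): OLD=1233909673/16777216 → NEW=0, ERR=1233909673/16777216
(2,3): OLD=31256669345/134217728 → NEW=255, ERR=-2968851295/134217728
(2,4): OLD=702001062755/4294967296 → NEW=255, ERR=-393215597725/4294967296
(2,5): OLD=1942657327077/68719476736 → NEW=0, ERR=1942657327077/68719476736
(3,0): OLD=2001802377/16777216 → NEW=0, ERR=2001802377/16777216
(3,1): OLD=24634987989/134217728 → NEW=255, ERR=-9590532651/134217728
(3,2): OLD=141787033935/1073741824 → NEW=255, ERR=-132017131185/1073741824
(3,3): OLD=5684976573549/68719476736 → NEW=0, ERR=5684976573549/68719476736
(3,4): OLD=81639300660173/549755813888 → NEW=255, ERR=-58548431881267/549755813888
(3,5): OLD=470756696559587/8796093022208 → NEW=0, ERR=470756696559587/8796093022208
Output grid:
  Row 0: .#.#.#  (3 black, running=3)
  Row 1: #.#..#  (3 black, running=6)
  Row 2: .#.##.  (3 black, running=9)
  Row 3: .##.#.  (3 black, running=12)

Answer: 12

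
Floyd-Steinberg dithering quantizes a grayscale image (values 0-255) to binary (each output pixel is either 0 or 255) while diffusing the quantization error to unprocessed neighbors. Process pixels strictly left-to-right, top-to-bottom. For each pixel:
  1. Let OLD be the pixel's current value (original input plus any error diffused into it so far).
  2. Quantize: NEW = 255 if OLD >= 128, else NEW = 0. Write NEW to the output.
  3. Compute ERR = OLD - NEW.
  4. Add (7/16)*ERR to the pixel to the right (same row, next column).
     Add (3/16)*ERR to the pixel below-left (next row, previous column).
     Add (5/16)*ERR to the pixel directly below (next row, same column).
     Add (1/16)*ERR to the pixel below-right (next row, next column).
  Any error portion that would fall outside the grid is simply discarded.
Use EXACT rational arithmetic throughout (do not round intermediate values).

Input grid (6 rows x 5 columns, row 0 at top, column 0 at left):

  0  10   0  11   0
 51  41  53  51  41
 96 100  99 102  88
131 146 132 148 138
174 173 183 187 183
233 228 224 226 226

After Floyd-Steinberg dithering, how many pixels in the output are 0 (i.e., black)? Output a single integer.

(0,0): OLD=0 → NEW=0, ERR=0
(0,1): OLD=10 → NEW=0, ERR=10
(0,2): OLD=35/8 → NEW=0, ERR=35/8
(0,3): OLD=1653/128 → NEW=0, ERR=1653/128
(0,4): OLD=11571/2048 → NEW=0, ERR=11571/2048
(1,0): OLD=423/8 → NEW=0, ERR=423/8
(1,1): OLD=4357/64 → NEW=0, ERR=4357/64
(1,2): OLD=178581/2048 → NEW=0, ERR=178581/2048
(1,3): OLD=774287/8192 → NEW=0, ERR=774287/8192
(1,4): OLD=11131173/131072 → NEW=0, ERR=11131173/131072
(2,0): OLD=128295/1024 → NEW=0, ERR=128295/1024
(2,1): OLD=6414081/32768 → NEW=255, ERR=-1941759/32768
(2,2): OLD=64120907/524288 → NEW=0, ERR=64120907/524288
(2,3): OLD=1731547017/8388608 → NEW=255, ERR=-407548023/8388608
(2,4): OLD=13313169151/134217728 → NEW=0, ERR=13313169151/134217728
(3,0): OLD=83383651/524288 → NEW=255, ERR=-50309789/524288
(3,1): OLD=487638643/4194304 → NEW=0, ERR=487638643/4194304
(3,2): OLD=27953619285/134217728 → NEW=255, ERR=-6271901355/134217728
(3,3): OLD=9302340257/67108864 → NEW=255, ERR=-7810420063/67108864
(3,4): OLD=247051939929/2147483648 → NEW=0, ERR=247051939929/2147483648
(4,0): OLD=11127466705/67108864 → NEW=255, ERR=-5985293615/67108864
(4,1): OLD=334047733325/2147483648 → NEW=255, ERR=-213560596915/2147483648
(4,2): OLD=3791026493707/34359738368 → NEW=0, ERR=3791026493707/34359738368
(4,3): OLD=119599733661437/549755813888 → NEW=255, ERR=-20587998880003/549755813888
(4,4): OLD=1717812552857067/8796093022208 → NEW=255, ERR=-525191167805973/8796093022208
(5,0): OLD=6407490270599/34359738368 → NEW=255, ERR=-2354243013241/34359738368
(5,1): OLD=50044192935409/274877906944 → NEW=255, ERR=-20049673335311/274877906944
(5,2): OLD=1876476020326549/8796093022208 → NEW=255, ERR=-366527700336491/8796093022208
(5,3): OLD=6747216958629881/35184372088832 → NEW=255, ERR=-2224797924022279/35184372088832
(5,4): OLD=99831648720620907/562949953421312 → NEW=255, ERR=-43720589401813653/562949953421312
Output grid:
  Row 0: .....  (5 black, running=5)
  Row 1: .....  (5 black, running=10)
  Row 2: .#.#.  (3 black, running=13)
  Row 3: #.##.  (2 black, running=15)
  Row 4: ##.##  (1 black, running=16)
  Row 5: #####  (0 black, running=16)

Answer: 16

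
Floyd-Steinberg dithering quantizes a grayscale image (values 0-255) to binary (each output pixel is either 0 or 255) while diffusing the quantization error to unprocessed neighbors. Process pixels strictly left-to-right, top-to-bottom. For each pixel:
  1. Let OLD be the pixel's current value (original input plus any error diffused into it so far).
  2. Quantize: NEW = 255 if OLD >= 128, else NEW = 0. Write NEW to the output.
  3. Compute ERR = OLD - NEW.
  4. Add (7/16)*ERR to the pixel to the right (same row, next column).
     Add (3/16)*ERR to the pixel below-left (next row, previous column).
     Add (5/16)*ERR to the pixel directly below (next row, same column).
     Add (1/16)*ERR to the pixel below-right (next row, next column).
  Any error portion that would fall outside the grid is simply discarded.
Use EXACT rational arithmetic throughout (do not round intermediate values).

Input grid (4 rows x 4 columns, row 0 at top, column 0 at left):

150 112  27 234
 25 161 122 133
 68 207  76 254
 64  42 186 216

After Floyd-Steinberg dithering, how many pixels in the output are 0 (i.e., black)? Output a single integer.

Answer: 8

Derivation:
(0,0): OLD=150 → NEW=255, ERR=-105
(0,1): OLD=1057/16 → NEW=0, ERR=1057/16
(0,2): OLD=14311/256 → NEW=0, ERR=14311/256
(0,3): OLD=1058641/4096 → NEW=255, ERR=14161/4096
(1,0): OLD=1171/256 → NEW=0, ERR=1171/256
(1,1): OLD=384133/2048 → NEW=255, ERR=-138107/2048
(1,2): OLD=7519849/65536 → NEW=0, ERR=7519849/65536
(1,3): OLD=196896047/1048576 → NEW=255, ERR=-70490833/1048576
(2,0): OLD=1860743/32768 → NEW=0, ERR=1860743/32768
(2,1): OLD=243867837/1048576 → NEW=255, ERR=-23519043/1048576
(2,2): OLD=178729969/2097152 → NEW=0, ERR=178729969/2097152
(2,3): OLD=9309662349/33554432 → NEW=255, ERR=753282189/33554432
(3,0): OLD=1300903575/16777216 → NEW=0, ERR=1300903575/16777216
(3,1): OLD=23741310409/268435456 → NEW=0, ERR=23741310409/268435456
(3,2): OLD=1091498167607/4294967296 → NEW=255, ERR=-3718492873/4294967296
(3,3): OLD=15665517102337/68719476736 → NEW=255, ERR=-1857949465343/68719476736
Output grid:
  Row 0: #..#  (2 black, running=2)
  Row 1: .#.#  (2 black, running=4)
  Row 2: .#.#  (2 black, running=6)
  Row 3: ..##  (2 black, running=8)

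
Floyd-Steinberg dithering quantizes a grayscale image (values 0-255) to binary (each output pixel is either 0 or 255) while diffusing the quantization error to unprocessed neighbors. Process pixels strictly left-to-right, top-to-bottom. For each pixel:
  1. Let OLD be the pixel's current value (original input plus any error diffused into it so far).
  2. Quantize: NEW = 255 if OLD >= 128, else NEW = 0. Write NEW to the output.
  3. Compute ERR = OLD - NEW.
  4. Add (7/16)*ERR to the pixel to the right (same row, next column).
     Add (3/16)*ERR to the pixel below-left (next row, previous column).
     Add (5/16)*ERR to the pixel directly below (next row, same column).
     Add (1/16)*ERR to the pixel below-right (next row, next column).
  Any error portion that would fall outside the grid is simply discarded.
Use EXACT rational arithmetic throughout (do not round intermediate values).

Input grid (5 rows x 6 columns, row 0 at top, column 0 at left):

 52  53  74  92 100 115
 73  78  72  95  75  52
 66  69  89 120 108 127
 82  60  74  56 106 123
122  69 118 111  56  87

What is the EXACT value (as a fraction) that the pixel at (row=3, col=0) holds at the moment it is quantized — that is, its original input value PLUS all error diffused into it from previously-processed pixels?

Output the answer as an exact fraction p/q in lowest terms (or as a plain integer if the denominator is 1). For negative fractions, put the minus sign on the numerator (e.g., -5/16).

Answer: 526458649/4194304

Derivation:
(0,0): OLD=52 → NEW=0, ERR=52
(0,1): OLD=303/4 → NEW=0, ERR=303/4
(0,2): OLD=6857/64 → NEW=0, ERR=6857/64
(0,3): OLD=142207/1024 → NEW=255, ERR=-118913/1024
(0,4): OLD=806009/16384 → NEW=0, ERR=806009/16384
(0,5): OLD=35788623/262144 → NEW=255, ERR=-31058097/262144
(1,0): OLD=6621/64 → NEW=0, ERR=6621/64
(1,1): OLD=87179/512 → NEW=255, ERR=-43381/512
(1,2): OLD=841703/16384 → NEW=0, ERR=841703/16384
(1,3): OLD=6363995/65536 → NEW=0, ERR=6363995/65536
(1,4): OLD=433629361/4194304 → NEW=0, ERR=433629361/4194304
(1,5): OLD=4246756999/67108864 → NEW=0, ERR=4246756999/67108864
(2,0): OLD=675369/8192 → NEW=0, ERR=675369/8192
(2,1): OLD=24822227/262144 → NEW=0, ERR=24822227/262144
(2,2): OLD=668541753/4194304 → NEW=255, ERR=-401005767/4194304
(2,3): OLD=4399432881/33554432 → NEW=255, ERR=-4156947279/33554432
(2,4): OLD=111714205843/1073741824 → NEW=0, ERR=111714205843/1073741824
(2,5): OLD=3414592503605/17179869184 → NEW=255, ERR=-966274138315/17179869184
(3,0): OLD=526458649/4194304 → NEW=0, ERR=526458649/4194304
Target (3,0): original=82, with diffused error = 526458649/4194304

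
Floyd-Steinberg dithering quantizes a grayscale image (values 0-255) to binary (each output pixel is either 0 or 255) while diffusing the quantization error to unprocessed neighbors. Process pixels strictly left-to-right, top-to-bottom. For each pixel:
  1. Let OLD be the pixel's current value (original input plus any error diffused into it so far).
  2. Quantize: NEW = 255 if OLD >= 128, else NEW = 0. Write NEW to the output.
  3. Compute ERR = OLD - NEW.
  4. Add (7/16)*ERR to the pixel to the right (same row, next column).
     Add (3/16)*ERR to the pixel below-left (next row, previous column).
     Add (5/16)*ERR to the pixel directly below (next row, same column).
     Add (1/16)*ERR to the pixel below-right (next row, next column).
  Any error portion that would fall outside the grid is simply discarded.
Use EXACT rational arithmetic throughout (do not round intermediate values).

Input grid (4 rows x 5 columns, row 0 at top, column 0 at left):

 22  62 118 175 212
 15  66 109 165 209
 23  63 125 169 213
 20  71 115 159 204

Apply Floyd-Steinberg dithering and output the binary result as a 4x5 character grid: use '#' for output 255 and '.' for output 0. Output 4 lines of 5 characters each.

Answer: ..###
...#.
.#.##
..#.#

Derivation:
(0,0): OLD=22 → NEW=0, ERR=22
(0,1): OLD=573/8 → NEW=0, ERR=573/8
(0,2): OLD=19115/128 → NEW=255, ERR=-13525/128
(0,3): OLD=263725/2048 → NEW=255, ERR=-258515/2048
(0,4): OLD=5137211/32768 → NEW=255, ERR=-3218629/32768
(1,0): OLD=4519/128 → NEW=0, ERR=4519/128
(1,1): OLD=87441/1024 → NEW=0, ERR=87441/1024
(1,2): OLD=3085029/32768 → NEW=0, ERR=3085029/32768
(1,3): OLD=18575809/131072 → NEW=255, ERR=-14847551/131072
(1,4): OLD=253454371/2097152 → NEW=0, ERR=253454371/2097152
(2,0): OLD=819915/16384 → NEW=0, ERR=819915/16384
(2,1): OLD=68911465/524288 → NEW=255, ERR=-64781975/524288
(2,2): OLD=708503675/8388608 → NEW=0, ERR=708503675/8388608
(2,3): OLD=26722325313/134217728 → NEW=255, ERR=-7503195327/134217728
(2,4): OLD=470793156231/2147483648 → NEW=255, ERR=-76815174009/2147483648
(3,0): OLD=104612635/8388608 → NEW=0, ERR=104612635/8388608
(3,1): OLD=3812248319/67108864 → NEW=0, ERR=3812248319/67108864
(3,2): OLD=317918618405/2147483648 → NEW=255, ERR=-229689711835/2147483648
(3,3): OLD=400755776285/4294967296 → NEW=0, ERR=400755776285/4294967296
(3,4): OLD=15815809697585/68719476736 → NEW=255, ERR=-1707656870095/68719476736
Row 0: ..###
Row 1: ...#.
Row 2: .#.##
Row 3: ..#.#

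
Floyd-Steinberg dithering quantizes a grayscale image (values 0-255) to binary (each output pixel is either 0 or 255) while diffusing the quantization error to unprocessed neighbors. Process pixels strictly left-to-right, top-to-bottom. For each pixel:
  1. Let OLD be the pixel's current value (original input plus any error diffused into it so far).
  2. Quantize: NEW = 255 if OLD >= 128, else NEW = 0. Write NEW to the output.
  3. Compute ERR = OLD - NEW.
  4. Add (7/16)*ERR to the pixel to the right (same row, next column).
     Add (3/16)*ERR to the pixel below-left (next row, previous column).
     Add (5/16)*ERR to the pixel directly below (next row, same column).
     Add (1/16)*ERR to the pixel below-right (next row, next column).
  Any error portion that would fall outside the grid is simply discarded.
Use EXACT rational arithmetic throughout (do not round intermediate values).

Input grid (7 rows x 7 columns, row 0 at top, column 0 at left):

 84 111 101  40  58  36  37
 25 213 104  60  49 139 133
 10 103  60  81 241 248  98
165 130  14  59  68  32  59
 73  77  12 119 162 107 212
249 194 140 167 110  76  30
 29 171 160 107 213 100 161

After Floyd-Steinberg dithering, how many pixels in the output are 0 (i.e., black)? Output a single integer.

Answer: 28

Derivation:
(0,0): OLD=84 → NEW=0, ERR=84
(0,1): OLD=591/4 → NEW=255, ERR=-429/4
(0,2): OLD=3461/64 → NEW=0, ERR=3461/64
(0,3): OLD=65187/1024 → NEW=0, ERR=65187/1024
(0,4): OLD=1406581/16384 → NEW=0, ERR=1406581/16384
(0,5): OLD=19283251/262144 → NEW=0, ERR=19283251/262144
(0,6): OLD=290172005/4194304 → NEW=0, ERR=290172005/4194304
(1,0): OLD=1993/64 → NEW=0, ERR=1993/64
(1,1): OLD=106751/512 → NEW=255, ERR=-23809/512
(1,2): OLD=1733227/16384 → NEW=0, ERR=1733227/16384
(1,3): OLD=9545487/65536 → NEW=255, ERR=-7166193/65536
(1,4): OLD=191931597/4194304 → NEW=0, ERR=191931597/4194304
(1,5): OLD=6722457053/33554432 → NEW=255, ERR=-1833923107/33554432
(1,6): OLD=72641505875/536870912 → NEW=255, ERR=-64260576685/536870912
(2,0): OLD=90213/8192 → NEW=0, ERR=90213/8192
(2,1): OLD=30164263/262144 → NEW=0, ERR=30164263/262144
(2,2): OLD=503281717/4194304 → NEW=0, ERR=503281717/4194304
(2,3): OLD=3842554573/33554432 → NEW=0, ERR=3842554573/33554432
(2,4): OLD=77395087773/268435456 → NEW=255, ERR=8944046493/268435456
(2,5): OLD=1940592095519/8589934592 → NEW=255, ERR=-249841225441/8589934592
(2,6): OLD=6109798411977/137438953472 → NEW=0, ERR=6109798411977/137438953472
(3,0): OLD=796987029/4194304 → NEW=255, ERR=-272560491/4194304
(3,1): OLD=5392702065/33554432 → NEW=255, ERR=-3163678095/33554432
(3,2): OLD=10445202083/268435456 → NEW=0, ERR=10445202083/268435456
(3,3): OLD=134815959333/1073741824 → NEW=0, ERR=134815959333/1073741824
(3,4): OLD=18560760291989/137438953472 → NEW=255, ERR=-16486172843371/137438953472
(3,5): OLD=-21056508360433/1099511627776 → NEW=0, ERR=-21056508360433/1099511627776
(3,6): OLD=1102955677720145/17592186044416 → NEW=0, ERR=1102955677720145/17592186044416
(4,0): OLD=18798122651/536870912 → NEW=0, ERR=18798122651/536870912
(4,1): OLD=567701044191/8589934592 → NEW=0, ERR=567701044191/8589934592
(4,2): OLD=9720088515953/137438953472 → NEW=0, ERR=9720088515953/137438953472
(4,3): OLD=185948012965931/1099511627776 → NEW=255, ERR=-94427452116949/1099511627776
(4,4): OLD=802188538958801/8796093022208 → NEW=0, ERR=802188538958801/8796093022208
(4,5): OLD=40862578293837713/281474976710656 → NEW=255, ERR=-30913540767379567/281474976710656
(4,6): OLD=821214323708228935/4503599627370496 → NEW=255, ERR=-327203581271247545/4503599627370496
(5,0): OLD=37429252359181/137438953472 → NEW=255, ERR=2382319223821/137438953472
(5,1): OLD=261337707312815/1099511627776 → NEW=255, ERR=-19037757770065/1099511627776
(5,2): OLD=1253914329885753/8796093022208 → NEW=255, ERR=-989089390777287/8796093022208
(5,3): OLD=7915544008559101/70368744177664 → NEW=0, ERR=7915544008559101/70368744177664
(5,4): OLD=728467307439739903/4503599627370496 → NEW=255, ERR=-419950597539736577/4503599627370496
(5,5): OLD=-253625254576417393/36028797018963968 → NEW=0, ERR=-253625254576417393/36028797018963968
(5,6): OLD=-1526630682006703487/576460752303423488 → NEW=0, ERR=-1526630682006703487/576460752303423488
(6,0): OLD=548352890930709/17592186044416 → NEW=0, ERR=548352890930709/17592186044416
(6,1): OLD=44818071148417305/281474976710656 → NEW=255, ERR=-26958047912799975/281474976710656
(6,2): OLD=463728164578886187/4503599627370496 → NEW=0, ERR=463728164578886187/4503599627370496
(6,3): OLD=5861484118076112053/36028797018963968 → NEW=255, ERR=-3325859121759699787/36028797018963968
(6,4): OLD=10749873156921856111/72057594037927936 → NEW=255, ERR=-7624813322749767569/72057594037927936
(6,5): OLD=416724068714270813179/9223372036854775808 → NEW=0, ERR=416724068714270813179/9223372036854775808
(6,6): OLD=26489416328205699042093/147573952589676412928 → NEW=255, ERR=-11141941582161786254547/147573952589676412928
Output grid:
  Row 0: .#.....  (6 black, running=6)
  Row 1: .#.#.##  (3 black, running=9)
  Row 2: ....##.  (5 black, running=14)
  Row 3: ##..#..  (4 black, running=18)
  Row 4: ...#.##  (4 black, running=22)
  Row 5: ###.#..  (3 black, running=25)
  Row 6: .#.##.#  (3 black, running=28)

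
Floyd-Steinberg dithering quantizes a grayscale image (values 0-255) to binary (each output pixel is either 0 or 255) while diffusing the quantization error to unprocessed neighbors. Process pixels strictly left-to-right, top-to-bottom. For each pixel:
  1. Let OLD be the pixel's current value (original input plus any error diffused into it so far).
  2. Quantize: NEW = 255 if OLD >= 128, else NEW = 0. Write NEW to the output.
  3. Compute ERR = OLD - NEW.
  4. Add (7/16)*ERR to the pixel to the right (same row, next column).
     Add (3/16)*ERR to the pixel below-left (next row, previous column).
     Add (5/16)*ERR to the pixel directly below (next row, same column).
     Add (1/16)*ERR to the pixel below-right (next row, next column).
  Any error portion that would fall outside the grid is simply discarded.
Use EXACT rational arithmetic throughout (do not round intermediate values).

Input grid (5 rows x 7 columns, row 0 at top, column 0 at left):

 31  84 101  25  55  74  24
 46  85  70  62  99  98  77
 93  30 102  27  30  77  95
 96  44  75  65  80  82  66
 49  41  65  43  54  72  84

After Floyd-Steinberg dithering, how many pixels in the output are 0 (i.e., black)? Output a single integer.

(0,0): OLD=31 → NEW=0, ERR=31
(0,1): OLD=1561/16 → NEW=0, ERR=1561/16
(0,2): OLD=36783/256 → NEW=255, ERR=-28497/256
(0,3): OLD=-97079/4096 → NEW=0, ERR=-97079/4096
(0,4): OLD=2924927/65536 → NEW=0, ERR=2924927/65536
(0,5): OLD=98069113/1048576 → NEW=0, ERR=98069113/1048576
(0,6): OLD=1089136975/16777216 → NEW=0, ERR=1089136975/16777216
(1,0): OLD=18939/256 → NEW=0, ERR=18939/256
(1,1): OLD=264029/2048 → NEW=255, ERR=-258211/2048
(1,2): OLD=-1198815/65536 → NEW=0, ERR=-1198815/65536
(1,3): OLD=12583309/262144 → NEW=0, ERR=12583309/262144
(1,4): OLD=2516626311/16777216 → NEW=255, ERR=-1761563769/16777216
(1,5): OLD=12918724791/134217728 → NEW=0, ERR=12918724791/134217728
(1,6): OLD=311905639897/2147483648 → NEW=255, ERR=-235702690343/2147483648
(2,0): OLD=3030351/32768 → NEW=0, ERR=3030351/32768
(2,1): OLD=33820373/1048576 → NEW=0, ERR=33820373/1048576
(2,2): OLD=1870909119/16777216 → NEW=0, ERR=1870909119/16777216
(2,3): OLD=9389596039/134217728 → NEW=0, ERR=9389596039/134217728
(2,4): OLD=52443979767/1073741824 → NEW=0, ERR=52443979767/1073741824
(2,5): OLD=3480825320893/34359738368 → NEW=0, ERR=3480825320893/34359738368
(2,6): OLD=61043557884667/549755813888 → NEW=0, ERR=61043557884667/549755813888
(3,0): OLD=2196930015/16777216 → NEW=255, ERR=-2081260065/16777216
(3,1): OLD=3556118259/134217728 → NEW=0, ERR=3556118259/134217728
(3,2): OLD=146644131017/1073741824 → NEW=255, ERR=-127160034103/1073741824
(3,3): OLD=219806305679/4294967296 → NEW=0, ERR=219806305679/4294967296
(3,4): OLD=77526867540447/549755813888 → NEW=255, ERR=-62660865000993/549755813888
(3,5): OLD=385550794890125/4398046511104 → NEW=0, ERR=385550794890125/4398046511104
(3,6): OLD=10230480636417683/70368744177664 → NEW=255, ERR=-7713549128886637/70368744177664
(4,0): OLD=32644650929/2147483648 → NEW=0, ERR=32644650929/2147483648
(4,1): OLD=892389797373/34359738368 → NEW=0, ERR=892389797373/34359738368
(4,2): OLD=27820968638451/549755813888 → NEW=0, ERR=27820968638451/549755813888
(4,3): OLD=230283141797473/4398046511104 → NEW=0, ERR=230283141797473/4398046511104
(4,4): OLD=2143596809911059/35184372088832 → NEW=0, ERR=2143596809911059/35184372088832
(4,5): OLD=110757974115846739/1125899906842624 → NEW=0, ERR=110757974115846739/1125899906842624
(4,6): OLD=1770132366788354869/18014398509481984 → NEW=0, ERR=1770132366788354869/18014398509481984
Output grid:
  Row 0: ..#....  (6 black, running=6)
  Row 1: .#..#.#  (4 black, running=10)
  Row 2: .......  (7 black, running=17)
  Row 3: #.#.#.#  (3 black, running=20)
  Row 4: .......  (7 black, running=27)

Answer: 27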